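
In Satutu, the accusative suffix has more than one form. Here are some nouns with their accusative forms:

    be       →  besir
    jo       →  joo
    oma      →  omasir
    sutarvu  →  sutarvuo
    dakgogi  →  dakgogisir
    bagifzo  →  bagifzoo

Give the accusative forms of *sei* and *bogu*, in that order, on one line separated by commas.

The suffix is conditioned by the last vowel: -o when the last vowel of the stem is a rounded vowel (*jo*, *sutarvu*, *bagifzo*); -sir when the last vowel of the stem is an unrounded vowel (*be*, *oma*, *dakgogi*).
Since the last vowel of *sei* is /i/ (an unrounded vowel), it takes -sir, giving *seisir*.
Since the last vowel of *bogu* is /u/ (a rounded vowel), it takes -o, giving *boguo*.

seisir, boguo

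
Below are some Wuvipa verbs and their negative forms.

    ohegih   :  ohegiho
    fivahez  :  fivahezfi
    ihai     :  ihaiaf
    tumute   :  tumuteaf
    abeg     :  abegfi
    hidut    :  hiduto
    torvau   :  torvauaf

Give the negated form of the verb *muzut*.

The pattern is voicing of the final sound: -o when the stem ends in a voiceless consonant (*ohegih*, *hidut*); -fi when the stem ends in a voiced consonant (*fivahez*, *abeg*); -af when the stem ends in a vowel (*ihai*, *tumute*, *torvau*).
*muzut* — final sound /t/ (a voiceless consonant) → -o → *muzuto*.

muzuto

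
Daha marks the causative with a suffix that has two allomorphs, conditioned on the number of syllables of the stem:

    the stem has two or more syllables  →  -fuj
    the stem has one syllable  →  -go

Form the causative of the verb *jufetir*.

jufetirfuj

With 3 syllables, *jufetir* takes -fuj → *jufetirfuj*.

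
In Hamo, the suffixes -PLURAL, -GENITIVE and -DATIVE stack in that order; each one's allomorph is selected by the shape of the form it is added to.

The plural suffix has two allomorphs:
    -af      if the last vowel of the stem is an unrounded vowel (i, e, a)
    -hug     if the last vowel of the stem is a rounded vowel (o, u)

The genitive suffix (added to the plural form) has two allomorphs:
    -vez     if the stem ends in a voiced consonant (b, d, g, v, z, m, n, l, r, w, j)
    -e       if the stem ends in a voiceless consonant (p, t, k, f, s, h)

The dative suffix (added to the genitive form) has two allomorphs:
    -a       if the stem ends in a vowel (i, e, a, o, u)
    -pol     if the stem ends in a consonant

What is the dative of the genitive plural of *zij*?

*zij*: last vowel = /i/, an unrounded vowel → -af → *zijaf*.
The plural form *zijaf* — final consonant /f/ (voiceless) → -e → *zijafe*.
Since the final sound of the genitive form *zijafe* is /e/ (a vowel), it takes -a, giving *zijafea*.

zijafea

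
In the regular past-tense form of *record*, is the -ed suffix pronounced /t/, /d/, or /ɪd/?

The stem *record* ends in /t/ or /d/.
The -ed suffix is realized as /ɪd/ after /t, d/; as /t/ after other voiceless consonants; and as /d/ after other voiced sounds.
So -ed on *record* is pronounced /ɪd/.

/ɪd/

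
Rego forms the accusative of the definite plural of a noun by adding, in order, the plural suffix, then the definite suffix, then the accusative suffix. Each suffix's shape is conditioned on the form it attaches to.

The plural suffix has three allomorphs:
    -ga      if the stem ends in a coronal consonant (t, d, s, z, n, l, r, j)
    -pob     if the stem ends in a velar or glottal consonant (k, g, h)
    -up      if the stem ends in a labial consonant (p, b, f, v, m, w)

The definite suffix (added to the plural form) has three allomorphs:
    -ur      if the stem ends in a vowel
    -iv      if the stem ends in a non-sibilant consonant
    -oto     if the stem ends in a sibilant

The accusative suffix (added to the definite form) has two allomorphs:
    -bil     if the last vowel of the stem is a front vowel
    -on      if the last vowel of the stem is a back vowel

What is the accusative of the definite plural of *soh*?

Since the final consonant of *soh* is /h/ (velar/glottal), it takes -pob, giving *sohpob*.
The final sound of the plural form *sohpob* is /b/, which is a non-sibilant consonant, so the definite suffix is -iv, giving *sohpobiv*.
Since the last vowel of the definite form *sohpobiv* is /i/ (a front vowel), it takes -bil, giving *sohpobivbil*.

sohpobivbil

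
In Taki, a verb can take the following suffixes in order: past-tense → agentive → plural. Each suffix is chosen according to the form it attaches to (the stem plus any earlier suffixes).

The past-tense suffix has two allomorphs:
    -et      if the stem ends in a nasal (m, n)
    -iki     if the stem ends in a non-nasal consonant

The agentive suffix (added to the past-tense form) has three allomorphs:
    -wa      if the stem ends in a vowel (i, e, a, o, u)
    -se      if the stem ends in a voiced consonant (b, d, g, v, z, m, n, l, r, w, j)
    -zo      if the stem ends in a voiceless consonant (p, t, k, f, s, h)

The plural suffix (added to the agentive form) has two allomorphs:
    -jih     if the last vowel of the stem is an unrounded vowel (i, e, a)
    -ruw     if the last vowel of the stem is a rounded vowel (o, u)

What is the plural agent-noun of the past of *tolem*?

tolemetzoruw

Since the final consonant of *tolem* is /m/ (a nasal), it takes -et, giving *tolemet*.
The final sound of the past-tense form *tolemet* is /t/, which is a voiceless consonant, so the agentive suffix is -zo, giving *tolemetzo*.
The last vowel of the agentive form *tolemetzo* is /o/, which is a rounded vowel, so the plural suffix is -ruw, giving *tolemetzoruw*.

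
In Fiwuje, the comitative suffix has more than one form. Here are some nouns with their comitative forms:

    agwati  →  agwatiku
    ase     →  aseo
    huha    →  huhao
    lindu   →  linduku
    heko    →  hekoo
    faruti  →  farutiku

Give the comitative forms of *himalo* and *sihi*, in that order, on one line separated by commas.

himaloo, sihiku

The suffix is conditioned by the last vowel: -ku when the last vowel of the stem is a high vowel (*agwati*, *lindu*, *faruti*); -o when the last vowel of the stem is a non-high vowel (*ase*, *huha*, *heko*).
The last vowel of *himalo* is /o/, which is a non-high vowel, so the suffix is -o, giving *himaloo*.
*sihi* — last vowel /i/ (a high vowel) → -ku → *sihiku*.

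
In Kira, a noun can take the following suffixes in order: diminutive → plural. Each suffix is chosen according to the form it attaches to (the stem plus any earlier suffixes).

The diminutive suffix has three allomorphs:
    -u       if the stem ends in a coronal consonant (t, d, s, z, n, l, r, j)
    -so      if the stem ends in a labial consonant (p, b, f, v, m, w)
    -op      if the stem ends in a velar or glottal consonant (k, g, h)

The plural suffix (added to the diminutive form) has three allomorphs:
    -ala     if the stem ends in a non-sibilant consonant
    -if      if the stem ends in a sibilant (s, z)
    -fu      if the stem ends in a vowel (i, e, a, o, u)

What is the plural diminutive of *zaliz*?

zalizufu

*zaliz*: final consonant = /z/, coronal → -u → *zalizu*.
Since the final sound of the diminutive form *zalizu* is /u/ (a vowel), it takes -fu, giving *zalizufu*.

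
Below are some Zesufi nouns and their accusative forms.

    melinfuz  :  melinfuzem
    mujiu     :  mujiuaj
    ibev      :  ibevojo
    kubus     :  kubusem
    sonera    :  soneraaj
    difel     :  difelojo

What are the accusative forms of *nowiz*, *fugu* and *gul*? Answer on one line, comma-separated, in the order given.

nowizem, fuguaj, gulojo

The pattern is sibilance of the final sound: -em when the stem ends in a sibilant (*melinfuz*, *kubus*); -ojo when the stem ends in a non-sibilant consonant (*ibev*, *difel*); -aj when the stem ends in a vowel (*mujiu*, *sonera*).
*nowiz*: final sound = /z/, a sibilant → -em → *nowizem*.
The final sound of *fugu* is /u/, which is a vowel, so the suffix is -aj, giving *fuguaj*.
*gul* — final sound /l/ (a non-sibilant consonant) → -ojo → *gulojo*.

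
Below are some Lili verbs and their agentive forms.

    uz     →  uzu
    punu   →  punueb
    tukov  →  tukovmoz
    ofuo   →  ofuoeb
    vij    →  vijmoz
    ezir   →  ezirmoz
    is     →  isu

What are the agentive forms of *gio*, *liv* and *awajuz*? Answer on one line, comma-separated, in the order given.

gioeb, livmoz, awajuzu

Looking at the final sound of each stem: -u when the stem ends in a sibilant (*uz*, *is*); -moz when the stem ends in a non-sibilant consonant (*tukov*, *vij*, *ezir*); -eb when the stem ends in a vowel (*punu*, *ofuo*).
Since the final sound of *gio* is /o/ (a vowel), it takes -eb, giving *gioeb*.
Since the final sound of *liv* is /v/ (a non-sibilant consonant), it takes -moz, giving *livmoz*.
Since the final sound of *awajuz* is /z/ (a sibilant), it takes -u, giving *awajuzu*.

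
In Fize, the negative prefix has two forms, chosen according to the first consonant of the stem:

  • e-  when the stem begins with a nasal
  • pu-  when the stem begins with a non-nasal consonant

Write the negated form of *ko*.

puko

Since the first consonant of *ko* is /k/ (non-nasal), it takes pu-, giving *puko*.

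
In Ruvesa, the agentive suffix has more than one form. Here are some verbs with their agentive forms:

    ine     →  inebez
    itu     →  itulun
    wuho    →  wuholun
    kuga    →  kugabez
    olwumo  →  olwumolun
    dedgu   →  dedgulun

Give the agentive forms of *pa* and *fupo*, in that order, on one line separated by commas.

pabez, fupolun

Looking at the last vowel of each stem: -lun when the last vowel of the stem is a rounded vowel (*itu*, *wuho*, *olwumo*, *dedgu*); -bez when the last vowel of the stem is an unrounded vowel (*ine*, *kuga*).
Since the last vowel of *pa* is /a/ (an unrounded vowel), it takes -bez, giving *pabez*.
*fupo* — last vowel /o/ (a rounded vowel) → -lun → *fupolun*.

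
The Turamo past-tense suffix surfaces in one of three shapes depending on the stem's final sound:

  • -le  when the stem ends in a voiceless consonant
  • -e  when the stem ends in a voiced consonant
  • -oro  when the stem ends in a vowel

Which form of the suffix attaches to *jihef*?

Since the final sound of *jihef* is /f/ (a voiceless consonant), it takes -le.

-le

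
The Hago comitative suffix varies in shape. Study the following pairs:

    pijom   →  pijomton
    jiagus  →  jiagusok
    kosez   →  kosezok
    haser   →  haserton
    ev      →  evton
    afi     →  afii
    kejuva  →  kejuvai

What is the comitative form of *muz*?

muzok

The alternation tracks the final sound of the stem — -ok when the stem ends in a sibilant (*jiagus*, *kosez*); -ton when the stem ends in a non-sibilant consonant (*pijom*, *haser*, *ev*); -i when the stem ends in a vowel (*afi*, *kejuva*).
*muz* — final sound /z/ (a sibilant) → -ok → *muzok*.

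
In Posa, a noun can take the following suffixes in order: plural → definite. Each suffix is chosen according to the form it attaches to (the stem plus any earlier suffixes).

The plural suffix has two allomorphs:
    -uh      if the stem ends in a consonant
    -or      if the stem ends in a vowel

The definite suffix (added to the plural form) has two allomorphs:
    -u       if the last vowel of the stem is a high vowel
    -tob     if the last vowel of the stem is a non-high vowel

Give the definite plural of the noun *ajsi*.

*ajsi*: final sound = /i/, a vowel → -or → *ajsior*.
The plural form *ajsior* — last vowel /o/ (a non-high vowel) → -tob → *ajsiortob*.

ajsiortob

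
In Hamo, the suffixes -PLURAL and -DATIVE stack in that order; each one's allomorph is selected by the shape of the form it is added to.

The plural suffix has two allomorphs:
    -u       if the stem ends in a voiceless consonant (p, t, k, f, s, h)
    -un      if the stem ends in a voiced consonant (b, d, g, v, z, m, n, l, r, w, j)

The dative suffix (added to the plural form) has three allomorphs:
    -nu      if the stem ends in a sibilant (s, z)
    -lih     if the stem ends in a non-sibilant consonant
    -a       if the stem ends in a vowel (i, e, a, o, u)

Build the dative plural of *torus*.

*torus*: final consonant = /s/, voiceless → -u → *torusu*.
Since the final sound of the plural form *torusu* is /u/ (a vowel), it takes -a, giving *torusua*.

torusua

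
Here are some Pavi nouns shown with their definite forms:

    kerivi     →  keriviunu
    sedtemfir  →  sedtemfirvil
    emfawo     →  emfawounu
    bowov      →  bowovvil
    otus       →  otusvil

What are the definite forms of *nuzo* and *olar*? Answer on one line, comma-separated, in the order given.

nuzounu, olarvil

The suffix is conditioned by the final sound: -vil when the stem ends in a consonant (*sedtemfir*, *bowov*, *otus*); -unu when the stem ends in a vowel (*kerivi*, *emfawo*).
The final sound of *nuzo* is /o/, which is a vowel, so the suffix is -unu, giving *nuzounu*.
Since the final sound of *olar* is /r/ (a consonant), it takes -vil, giving *olarvil*.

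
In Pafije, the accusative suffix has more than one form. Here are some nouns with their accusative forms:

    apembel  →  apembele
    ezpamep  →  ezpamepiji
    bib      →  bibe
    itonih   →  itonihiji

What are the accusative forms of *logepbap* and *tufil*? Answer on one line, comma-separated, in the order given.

logepbapiji, tufile

The suffix is conditioned by the final consonant: -iji when the stem ends in a voiceless consonant (*ezpamep*, *itonih*); -e when the stem ends in a voiced consonant (*apembel*, *bib*).
Since the final consonant of *logepbap* is /p/ (voiceless), it takes -iji, giving *logepbapiji*.
*tufil* — final consonant /l/ (voiced) → -e → *tufile*.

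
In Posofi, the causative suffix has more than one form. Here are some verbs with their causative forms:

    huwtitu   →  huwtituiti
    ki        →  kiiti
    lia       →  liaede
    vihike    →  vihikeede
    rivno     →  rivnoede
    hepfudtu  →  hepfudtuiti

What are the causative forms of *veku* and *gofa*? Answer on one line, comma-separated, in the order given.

vekuiti, gofaede

Looking at the last vowel of each stem: -iti when the last vowel of the stem is a high vowel (*huwtitu*, *ki*, *hepfudtu*); -ede when the last vowel of the stem is a non-high vowel (*lia*, *vihike*, *rivno*).
Since the last vowel of *veku* is /u/ (a high vowel), it takes -iti, giving *vekuiti*.
Since the last vowel of *gofa* is /a/ (a non-high vowel), it takes -ede, giving *gofaede*.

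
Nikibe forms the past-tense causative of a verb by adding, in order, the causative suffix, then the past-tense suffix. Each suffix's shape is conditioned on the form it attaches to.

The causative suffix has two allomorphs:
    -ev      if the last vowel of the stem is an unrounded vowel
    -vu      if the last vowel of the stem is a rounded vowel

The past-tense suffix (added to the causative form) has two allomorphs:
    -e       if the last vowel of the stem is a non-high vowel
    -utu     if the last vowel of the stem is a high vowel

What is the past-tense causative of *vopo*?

vopovuutu

Since the last vowel of *vopo* is /o/ (a rounded vowel), it takes -vu, giving *vopovu*.
The causative form *vopovu* — last vowel /u/ (a high vowel) → -utu → *vopovuutu*.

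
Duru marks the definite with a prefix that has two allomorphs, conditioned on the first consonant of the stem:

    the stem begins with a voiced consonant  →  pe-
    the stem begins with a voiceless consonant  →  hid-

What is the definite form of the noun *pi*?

hidpi

The first consonant of *pi* is /p/, which is voiceless, so the prefix is hid-, giving *hidpi*.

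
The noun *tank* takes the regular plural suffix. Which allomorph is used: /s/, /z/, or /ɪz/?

The stem *tank* ends in a voiceless non-sibilant consonant.
The plural suffix surfaces as /ɪz/ after sibilants, /s/ after other voiceless consonants, and /z/ after other voiced sounds.
So the plural -s on *tank* is pronounced /s/.

/s/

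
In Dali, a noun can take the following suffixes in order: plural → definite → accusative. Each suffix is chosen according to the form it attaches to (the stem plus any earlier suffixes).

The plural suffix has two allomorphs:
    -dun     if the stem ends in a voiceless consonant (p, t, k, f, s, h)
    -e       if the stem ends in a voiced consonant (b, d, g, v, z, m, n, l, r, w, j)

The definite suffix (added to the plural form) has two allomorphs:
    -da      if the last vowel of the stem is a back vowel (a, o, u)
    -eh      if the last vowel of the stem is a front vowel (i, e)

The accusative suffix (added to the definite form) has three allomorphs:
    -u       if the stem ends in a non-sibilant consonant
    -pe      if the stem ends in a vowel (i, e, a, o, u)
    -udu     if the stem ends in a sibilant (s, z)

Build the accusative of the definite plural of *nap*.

napdundape

*nap*: final consonant = /p/, voiceless → -dun → *napdun*.
The last vowel of the plural form *napdun* is /u/, which is a back vowel, so the definite suffix is -da, giving *napdunda*.
The definite form *napdunda*: final sound = /a/, a vowel → -pe → *napdundape*.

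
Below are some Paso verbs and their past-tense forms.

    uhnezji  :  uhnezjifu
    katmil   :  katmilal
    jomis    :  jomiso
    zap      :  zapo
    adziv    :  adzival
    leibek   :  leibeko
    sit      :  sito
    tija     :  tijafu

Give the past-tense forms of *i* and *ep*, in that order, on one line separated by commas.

ifu, epo

The alternation tracks the final sound of the stem — -o when the stem ends in a voiceless consonant (*jomis*, *zap*, *leibek*, *sit*); -al when the stem ends in a voiced consonant (*katmil*, *adziv*); -fu when the stem ends in a vowel (*uhnezji*, *tija*).
The final sound of *i* is /i/, which is a vowel, so the suffix is -fu, giving *ifu*.
*ep* — final sound /p/ (a voiceless consonant) → -o → *epo*.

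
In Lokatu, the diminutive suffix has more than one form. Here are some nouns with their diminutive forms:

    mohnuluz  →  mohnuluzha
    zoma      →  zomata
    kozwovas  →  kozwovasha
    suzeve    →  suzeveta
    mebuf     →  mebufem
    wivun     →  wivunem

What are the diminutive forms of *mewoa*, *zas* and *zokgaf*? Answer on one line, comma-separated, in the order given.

mewoata, zasha, zokgafem

The suffix is conditioned by the final sound: -ha when the stem ends in a sibilant (*mohnuluz*, *kozwovas*); -em when the stem ends in a non-sibilant consonant (*mebuf*, *wivun*); -ta when the stem ends in a vowel (*zoma*, *suzeve*).
*mewoa*: final sound = /a/, a vowel → -ta → *mewoata*.
The final sound of *zas* is /s/, which is a sibilant, so the suffix is -ha, giving *zasha*.
The final sound of *zokgaf* is /f/, which is a non-sibilant consonant, so the suffix is -em, giving *zokgafem*.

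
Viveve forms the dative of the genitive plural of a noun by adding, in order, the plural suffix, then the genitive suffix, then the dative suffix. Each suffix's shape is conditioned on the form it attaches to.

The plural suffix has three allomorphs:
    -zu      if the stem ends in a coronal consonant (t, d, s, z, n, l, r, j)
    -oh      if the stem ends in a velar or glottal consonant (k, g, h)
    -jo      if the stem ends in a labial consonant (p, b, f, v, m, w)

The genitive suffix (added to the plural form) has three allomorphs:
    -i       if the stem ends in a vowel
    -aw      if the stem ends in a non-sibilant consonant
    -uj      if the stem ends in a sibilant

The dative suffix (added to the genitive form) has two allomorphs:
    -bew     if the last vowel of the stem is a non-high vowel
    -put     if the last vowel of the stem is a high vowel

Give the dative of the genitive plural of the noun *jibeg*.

The final consonant of *jibeg* is /g/, which is velar/glottal, so the plural suffix is -oh, giving *jibegoh*.
The plural form *jibegoh* — final sound /h/ (a non-sibilant consonant) → -aw → *jibegohaw*.
Since the last vowel of the genitive form *jibegohaw* is /a/ (a non-high vowel), it takes -bew, giving *jibegohawbew*.

jibegohawbew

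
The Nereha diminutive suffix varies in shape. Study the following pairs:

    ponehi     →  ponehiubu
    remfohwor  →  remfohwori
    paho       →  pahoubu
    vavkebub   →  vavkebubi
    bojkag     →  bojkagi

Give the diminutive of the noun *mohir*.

The suffix is conditioned by the final sound: -i when the stem ends in a consonant (*remfohwor*, *vavkebub*, *bojkag*); -ubu when the stem ends in a vowel (*ponehi*, *paho*).
Since the final sound of *mohir* is /r/ (a consonant), it takes -i, giving *mohiri*.

mohiri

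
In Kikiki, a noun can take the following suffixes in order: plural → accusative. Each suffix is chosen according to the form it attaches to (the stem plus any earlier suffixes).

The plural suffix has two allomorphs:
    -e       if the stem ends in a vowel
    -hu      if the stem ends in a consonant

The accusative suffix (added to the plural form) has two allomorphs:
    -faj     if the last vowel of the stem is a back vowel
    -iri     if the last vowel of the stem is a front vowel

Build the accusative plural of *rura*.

*rura* — final sound /a/ (a vowel) → -e → *rurae*.
The last vowel of the plural form *rurae* is /e/, which is a front vowel, so the accusative suffix is -iri, giving *ruraeiri*.

ruraeiri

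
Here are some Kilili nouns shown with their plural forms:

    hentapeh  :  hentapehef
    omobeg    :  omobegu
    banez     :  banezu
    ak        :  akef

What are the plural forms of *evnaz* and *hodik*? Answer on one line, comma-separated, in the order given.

The suffix is conditioned by the final consonant: -ef when the stem ends in a voiceless consonant (*hentapeh*, *ak*); -u when the stem ends in a voiced consonant (*omobeg*, *banez*).
Since the final consonant of *evnaz* is /z/ (voiced), it takes -u, giving *evnazu*.
The final consonant of *hodik* is /k/, which is voiceless, so the suffix is -ef, giving *hodikef*.

evnazu, hodikef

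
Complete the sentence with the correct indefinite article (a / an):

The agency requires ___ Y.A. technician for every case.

The indefinite article is chosen by the initial *sound* of the following word, not its spelling.
The initialism *Y.A.* is read letter by letter; the first letter, Y, is pronounced /waɪ/, which begins with a consonant sound.
So the article is *a*: The agency requires a Y.A. technician for every case.

a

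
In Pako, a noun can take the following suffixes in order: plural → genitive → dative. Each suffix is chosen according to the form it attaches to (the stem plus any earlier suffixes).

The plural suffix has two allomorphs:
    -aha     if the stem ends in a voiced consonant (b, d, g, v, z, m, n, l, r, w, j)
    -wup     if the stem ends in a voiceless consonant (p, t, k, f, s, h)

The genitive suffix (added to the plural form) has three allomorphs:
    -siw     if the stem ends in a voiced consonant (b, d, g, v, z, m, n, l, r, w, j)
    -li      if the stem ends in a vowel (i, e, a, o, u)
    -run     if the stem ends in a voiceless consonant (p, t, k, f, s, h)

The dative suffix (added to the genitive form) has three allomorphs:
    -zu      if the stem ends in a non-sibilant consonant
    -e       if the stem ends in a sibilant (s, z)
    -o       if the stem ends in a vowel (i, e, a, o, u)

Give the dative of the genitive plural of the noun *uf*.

The final consonant of *uf* is /f/, which is voiceless, so the plural suffix is -wup, giving *ufwup*.
The final sound of the plural form *ufwup* is /p/, which is a voiceless consonant, so the genitive suffix is -run, giving *ufwuprun*.
The genitive form *ufwuprun*: final sound = /n/, a non-sibilant consonant → -zu → *ufwuprunzu*.

ufwuprunzu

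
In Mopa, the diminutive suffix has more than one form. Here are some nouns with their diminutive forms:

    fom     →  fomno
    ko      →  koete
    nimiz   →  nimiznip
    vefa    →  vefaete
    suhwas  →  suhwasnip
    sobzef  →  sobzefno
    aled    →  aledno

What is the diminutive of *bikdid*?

bikdidno

The pattern is sibilance of the final sound: -nip when the stem ends in a sibilant (*nimiz*, *suhwas*); -no when the stem ends in a non-sibilant consonant (*fom*, *sobzef*, *aled*); -ete when the stem ends in a vowel (*ko*, *vefa*).
*bikdid* — final sound /d/ (a non-sibilant consonant) → -no → *bikdidno*.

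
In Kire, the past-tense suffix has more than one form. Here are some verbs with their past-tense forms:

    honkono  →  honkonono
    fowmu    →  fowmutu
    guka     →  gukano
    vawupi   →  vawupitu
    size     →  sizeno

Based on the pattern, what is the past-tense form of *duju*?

dujutu

The pattern is height harmony: -tu when the last vowel of the stem is a high vowel (*fowmu*, *vawupi*); -no when the last vowel of the stem is a non-high vowel (*honkono*, *guka*, *size*).
The last vowel of *duju* is /u/, which is a high vowel, so the suffix is -tu, giving *dujutu*.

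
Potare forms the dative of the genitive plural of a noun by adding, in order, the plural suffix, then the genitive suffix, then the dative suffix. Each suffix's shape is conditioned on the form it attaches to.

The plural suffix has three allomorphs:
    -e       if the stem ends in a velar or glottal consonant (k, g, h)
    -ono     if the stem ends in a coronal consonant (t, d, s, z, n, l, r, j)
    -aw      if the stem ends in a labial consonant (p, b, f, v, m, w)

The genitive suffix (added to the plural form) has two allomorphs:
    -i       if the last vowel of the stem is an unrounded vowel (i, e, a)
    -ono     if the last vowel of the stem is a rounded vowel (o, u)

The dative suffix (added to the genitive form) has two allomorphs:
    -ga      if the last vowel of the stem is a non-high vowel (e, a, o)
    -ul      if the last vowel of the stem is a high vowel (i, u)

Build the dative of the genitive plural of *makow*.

*makow* — final consonant /w/ (labial) → -aw → *makowaw*.
Since the last vowel of the plural form *makowaw* is /a/ (an unrounded vowel), it takes -i, giving *makowawi*.
Since the last vowel of the genitive form *makowawi* is /i/ (a high vowel), it takes -ul, giving *makowawiul*.

makowawiul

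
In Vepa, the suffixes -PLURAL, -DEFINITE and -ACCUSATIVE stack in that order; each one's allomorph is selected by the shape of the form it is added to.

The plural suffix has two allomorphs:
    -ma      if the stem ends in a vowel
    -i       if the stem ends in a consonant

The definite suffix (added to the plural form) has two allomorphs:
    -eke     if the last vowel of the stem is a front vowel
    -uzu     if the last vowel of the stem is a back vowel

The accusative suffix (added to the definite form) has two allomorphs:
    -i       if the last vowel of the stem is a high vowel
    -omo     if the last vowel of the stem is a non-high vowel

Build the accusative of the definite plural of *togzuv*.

Since the final sound of *togzuv* is /v/ (a consonant), it takes -i, giving *togzuvi*.
The plural form *togzuvi*: last vowel = /i/, a front vowel → -eke → *togzuvieke*.
The last vowel of the definite form *togzuvieke* is /e/, which is a non-high vowel, so the accusative suffix is -omo, giving *togzuviekeomo*.

togzuviekeomo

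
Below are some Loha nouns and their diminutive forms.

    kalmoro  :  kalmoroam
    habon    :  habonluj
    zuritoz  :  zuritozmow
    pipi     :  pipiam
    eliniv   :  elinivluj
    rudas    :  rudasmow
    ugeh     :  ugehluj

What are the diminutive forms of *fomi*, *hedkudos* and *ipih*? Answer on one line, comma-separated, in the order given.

The alternation tracks the final sound of the stem — -mow when the stem ends in a sibilant (*zuritoz*, *rudas*); -luj when the stem ends in a non-sibilant consonant (*habon*, *eliniv*, *ugeh*); -am when the stem ends in a vowel (*kalmoro*, *pipi*).
The final sound of *fomi* is /i/, which is a vowel, so the suffix is -am, giving *fomiam*.
The final sound of *hedkudos* is /s/, which is a sibilant, so the suffix is -mow, giving *hedkudosmow*.
*ipih*: final sound = /h/, a non-sibilant consonant → -luj → *ipihluj*.

fomiam, hedkudosmow, ipihluj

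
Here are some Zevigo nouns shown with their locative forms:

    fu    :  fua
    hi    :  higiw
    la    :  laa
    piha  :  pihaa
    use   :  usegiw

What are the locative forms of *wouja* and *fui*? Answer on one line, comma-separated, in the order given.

Looking at the last vowel of each stem: -giw when the last vowel of the stem is a front vowel (*hi*, *use*); -a when the last vowel of the stem is a back vowel (*fu*, *la*, *piha*).
Since the last vowel of *wouja* is /a/ (a back vowel), it takes -a, giving *woujaa*.
*fui* — last vowel /i/ (a front vowel) → -giw → *fuigiw*.

woujaa, fuigiw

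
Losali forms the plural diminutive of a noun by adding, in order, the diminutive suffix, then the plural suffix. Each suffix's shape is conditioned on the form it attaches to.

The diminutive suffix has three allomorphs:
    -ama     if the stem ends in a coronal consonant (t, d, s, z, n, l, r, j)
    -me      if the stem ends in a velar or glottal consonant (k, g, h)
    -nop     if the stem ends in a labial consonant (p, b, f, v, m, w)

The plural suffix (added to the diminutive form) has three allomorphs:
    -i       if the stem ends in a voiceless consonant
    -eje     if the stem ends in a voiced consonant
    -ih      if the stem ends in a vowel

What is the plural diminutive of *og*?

ogmeih

Since the final consonant of *og* is /g/ (velar/glottal), it takes -me, giving *ogme*.
The final sound of the diminutive form *ogme* is /e/, which is a vowel, so the plural suffix is -ih, giving *ogmeih*.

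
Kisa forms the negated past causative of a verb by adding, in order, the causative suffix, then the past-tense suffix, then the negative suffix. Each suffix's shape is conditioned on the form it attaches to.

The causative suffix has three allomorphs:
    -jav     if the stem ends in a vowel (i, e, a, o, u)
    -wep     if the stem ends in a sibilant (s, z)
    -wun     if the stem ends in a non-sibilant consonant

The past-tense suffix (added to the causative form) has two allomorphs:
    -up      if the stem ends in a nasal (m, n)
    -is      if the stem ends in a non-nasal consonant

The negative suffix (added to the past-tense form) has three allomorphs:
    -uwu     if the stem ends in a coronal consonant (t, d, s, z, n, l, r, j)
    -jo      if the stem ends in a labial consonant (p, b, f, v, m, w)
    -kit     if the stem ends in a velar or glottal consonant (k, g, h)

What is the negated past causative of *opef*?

opefwunupjo

*opef*: final sound = /f/, a non-sibilant consonant → -wun → *opefwun*.
Since the final consonant of the causative form *opefwun* is /n/ (a nasal), it takes -up, giving *opefwunup*.
The past-tense form *opefwunup* — final consonant /p/ (labial) → -jo → *opefwunupjo*.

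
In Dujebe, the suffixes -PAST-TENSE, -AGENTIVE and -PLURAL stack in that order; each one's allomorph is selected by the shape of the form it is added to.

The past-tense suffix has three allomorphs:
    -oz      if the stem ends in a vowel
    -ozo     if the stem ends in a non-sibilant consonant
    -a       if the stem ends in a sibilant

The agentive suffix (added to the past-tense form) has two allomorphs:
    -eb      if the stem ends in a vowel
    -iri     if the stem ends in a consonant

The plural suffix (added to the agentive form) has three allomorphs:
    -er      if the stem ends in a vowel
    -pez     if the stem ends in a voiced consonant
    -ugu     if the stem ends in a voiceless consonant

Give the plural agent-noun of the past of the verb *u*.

uozirier

The final sound of *u* is /u/, which is a vowel, so the past-tense suffix is -oz, giving *uoz*.
The past-tense form *uoz* — final sound /z/ (a consonant) → -iri → *uoziri*.
Since the final sound of the agentive form *uoziri* is /i/ (a vowel), it takes -er, giving *uozirier*.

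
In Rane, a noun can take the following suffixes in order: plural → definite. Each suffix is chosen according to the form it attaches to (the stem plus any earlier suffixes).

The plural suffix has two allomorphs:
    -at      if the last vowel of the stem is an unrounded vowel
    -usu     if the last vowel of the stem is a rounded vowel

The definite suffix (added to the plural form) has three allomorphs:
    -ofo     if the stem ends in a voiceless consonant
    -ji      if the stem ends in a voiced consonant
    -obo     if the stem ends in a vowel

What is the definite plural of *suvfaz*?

suvfazatofo

*suvfaz*: last vowel = /a/, an unrounded vowel → -at → *suvfazat*.
Since the final sound of the plural form *suvfazat* is /t/ (a voiceless consonant), it takes -ofo, giving *suvfazatofo*.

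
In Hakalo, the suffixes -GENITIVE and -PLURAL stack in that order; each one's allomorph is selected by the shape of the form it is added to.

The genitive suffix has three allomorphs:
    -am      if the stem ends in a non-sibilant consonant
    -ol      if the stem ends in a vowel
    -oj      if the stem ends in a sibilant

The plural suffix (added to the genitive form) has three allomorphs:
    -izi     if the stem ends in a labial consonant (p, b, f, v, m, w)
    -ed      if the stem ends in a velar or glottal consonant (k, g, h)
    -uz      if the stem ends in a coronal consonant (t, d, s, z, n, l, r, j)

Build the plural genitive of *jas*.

jasojuz

Since the final sound of *jas* is /s/ (a sibilant), it takes -oj, giving *jasoj*.
The genitive form *jasoj*: final consonant = /j/, coronal → -uz → *jasojuz*.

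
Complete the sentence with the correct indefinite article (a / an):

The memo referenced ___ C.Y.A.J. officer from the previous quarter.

a

The indefinite article is chosen by the initial *sound* of the following word, not its spelling.
The initialism *C.Y.A.J.* is read letter by letter; the first letter, C, is pronounced /siː/, which begins with a consonant sound.
So the article is *a*: The memo referenced a C.Y.A.J. officer from the previous quarter.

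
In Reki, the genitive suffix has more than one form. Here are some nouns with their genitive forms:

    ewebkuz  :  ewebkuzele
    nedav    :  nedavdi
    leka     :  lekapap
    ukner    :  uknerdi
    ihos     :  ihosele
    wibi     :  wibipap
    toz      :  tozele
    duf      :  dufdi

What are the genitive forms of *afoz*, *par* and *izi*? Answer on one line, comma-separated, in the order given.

afozele, pardi, izipap

The suffix is conditioned by the final sound: -ele when the stem ends in a sibilant (*ewebkuz*, *ihos*, *toz*); -di when the stem ends in a non-sibilant consonant (*nedav*, *ukner*, *duf*); -pap when the stem ends in a vowel (*leka*, *wibi*).
*afoz* — final sound /z/ (a sibilant) → -ele → *afozele*.
The final sound of *par* is /r/, which is a non-sibilant consonant, so the suffix is -di, giving *pardi*.
Since the final sound of *izi* is /i/ (a vowel), it takes -pap, giving *izipap*.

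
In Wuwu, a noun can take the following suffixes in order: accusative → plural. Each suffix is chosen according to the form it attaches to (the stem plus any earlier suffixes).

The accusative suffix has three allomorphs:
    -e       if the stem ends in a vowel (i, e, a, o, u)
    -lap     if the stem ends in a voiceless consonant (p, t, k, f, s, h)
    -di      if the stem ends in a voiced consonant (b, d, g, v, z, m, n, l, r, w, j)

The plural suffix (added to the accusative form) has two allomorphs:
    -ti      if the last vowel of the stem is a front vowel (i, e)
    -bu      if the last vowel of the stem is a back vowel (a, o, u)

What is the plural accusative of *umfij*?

umfijditi

*umfij*: final sound = /j/, a voiced consonant → -di → *umfijdi*.
The accusative form *umfijdi*: last vowel = /i/, a front vowel → -ti → *umfijditi*.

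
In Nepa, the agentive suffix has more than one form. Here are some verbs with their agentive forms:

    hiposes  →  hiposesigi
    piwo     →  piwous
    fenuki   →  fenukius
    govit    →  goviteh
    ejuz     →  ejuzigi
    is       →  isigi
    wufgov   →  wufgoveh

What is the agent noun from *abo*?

The pattern is sibilance of the final sound: -igi when the stem ends in a sibilant (*hiposes*, *ejuz*, *is*); -eh when the stem ends in a non-sibilant consonant (*govit*, *wufgov*); -us when the stem ends in a vowel (*piwo*, *fenuki*).
Since the final sound of *abo* is /o/ (a vowel), it takes -us, giving *abous*.

abous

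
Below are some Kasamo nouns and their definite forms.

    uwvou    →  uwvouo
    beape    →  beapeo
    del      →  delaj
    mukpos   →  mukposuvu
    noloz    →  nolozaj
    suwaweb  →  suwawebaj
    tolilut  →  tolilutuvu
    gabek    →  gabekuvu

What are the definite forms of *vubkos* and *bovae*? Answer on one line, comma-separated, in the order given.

vubkosuvu, bovaeo

The alternation tracks the final sound of the stem — -uvu when the stem ends in a voiceless consonant (*mukpos*, *tolilut*, *gabek*); -aj when the stem ends in a voiced consonant (*del*, *noloz*, *suwaweb*); -o when the stem ends in a vowel (*uwvou*, *beape*).
*vubkos*: final sound = /s/, a voiceless consonant → -uvu → *vubkosuvu*.
*bovae* — final sound /e/ (a vowel) → -o → *bovaeo*.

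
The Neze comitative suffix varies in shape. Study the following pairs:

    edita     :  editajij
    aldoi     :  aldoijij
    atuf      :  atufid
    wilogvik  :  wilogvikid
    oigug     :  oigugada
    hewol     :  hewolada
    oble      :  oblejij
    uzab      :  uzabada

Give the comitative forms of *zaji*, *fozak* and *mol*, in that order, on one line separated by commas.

zajijij, fozakid, molada

The alternation tracks the final sound of the stem — -id when the stem ends in a voiceless consonant (*atuf*, *wilogvik*); -ada when the stem ends in a voiced consonant (*oigug*, *hewol*, *uzab*); -jij when the stem ends in a vowel (*edita*, *aldoi*, *oble*).
*zaji*: final sound = /i/, a vowel → -jij → *zajijij*.
Since the final sound of *fozak* is /k/ (a voiceless consonant), it takes -id, giving *fozakid*.
Since the final sound of *mol* is /l/ (a voiced consonant), it takes -ada, giving *molada*.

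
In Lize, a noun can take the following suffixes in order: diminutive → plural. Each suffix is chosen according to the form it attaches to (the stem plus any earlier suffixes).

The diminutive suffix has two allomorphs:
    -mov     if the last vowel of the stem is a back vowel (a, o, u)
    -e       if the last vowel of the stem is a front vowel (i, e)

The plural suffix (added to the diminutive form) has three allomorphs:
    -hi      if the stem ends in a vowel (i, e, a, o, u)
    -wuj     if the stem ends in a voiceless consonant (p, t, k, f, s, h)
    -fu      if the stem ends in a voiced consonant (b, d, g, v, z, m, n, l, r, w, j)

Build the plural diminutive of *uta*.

The last vowel of *uta* is /a/, which is a back vowel, so the diminutive suffix is -mov, giving *utamov*.
The final sound of the diminutive form *utamov* is /v/, which is a voiced consonant, so the plural suffix is -fu, giving *utamovfu*.

utamovfu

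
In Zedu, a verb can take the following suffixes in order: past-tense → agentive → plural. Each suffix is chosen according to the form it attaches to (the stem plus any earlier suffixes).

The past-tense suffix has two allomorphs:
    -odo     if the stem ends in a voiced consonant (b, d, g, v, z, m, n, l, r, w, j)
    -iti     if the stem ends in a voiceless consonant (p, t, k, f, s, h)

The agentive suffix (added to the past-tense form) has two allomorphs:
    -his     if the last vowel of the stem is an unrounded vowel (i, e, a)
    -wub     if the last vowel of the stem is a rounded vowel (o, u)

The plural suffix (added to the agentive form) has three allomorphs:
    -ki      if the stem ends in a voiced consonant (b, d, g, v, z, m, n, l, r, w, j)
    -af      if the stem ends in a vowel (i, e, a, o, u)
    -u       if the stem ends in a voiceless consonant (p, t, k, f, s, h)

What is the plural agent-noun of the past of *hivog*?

hivogodowubki

Since the final consonant of *hivog* is /g/ (voiced), it takes -odo, giving *hivogodo*.
The past-tense form *hivogodo*: last vowel = /o/, a rounded vowel → -wub → *hivogodowub*.
The agentive form *hivogodowub*: final sound = /b/, a voiced consonant → -ki → *hivogodowubki*.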